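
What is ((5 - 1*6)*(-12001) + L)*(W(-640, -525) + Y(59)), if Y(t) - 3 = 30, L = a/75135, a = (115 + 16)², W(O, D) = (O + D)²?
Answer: 1223856227444368/75135 ≈ 1.6289e+10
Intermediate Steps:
W(O, D) = (D + O)²
a = 17161 (a = 131² = 17161)
L = 17161/75135 ≈ 0.22840
Y(t) = 33 (Y(t) = 3 + 30 = 33)
((5 - 1*6)*(-12001) + L)*(W(-640, -525) + Y(59)) = ((5 - 1*6)*(-12001) + 17161/75135)*((-525 - 640)² + 33) = ((5 - 6)*(-12001) + 17161/75135)*((-1165)² + 33) = (-1*(-12001) + 17161/75135)*(1357225 + 33) = (12001 + 17161/75135)*1357258 = (901712296/75135)*1357258 = 1223856227444368/75135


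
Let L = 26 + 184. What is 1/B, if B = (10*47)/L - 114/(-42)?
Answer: 21/104 ≈ 0.20192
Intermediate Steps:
L = 210
B = 104/21 (B = (10*47)/210 - 114/(-42) = 470*(1/210) - 114*(-1/42) = 47/21 + 19/7 = 104/21 ≈ 4.9524)
1/B = 1/(104/21) = 21/104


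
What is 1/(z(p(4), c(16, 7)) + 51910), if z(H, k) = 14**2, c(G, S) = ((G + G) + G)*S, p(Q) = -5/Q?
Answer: 1/52106 ≈ 1.9192e-5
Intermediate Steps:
c(G, S) = 3*G*S (c(G, S) = (2*G + G)*S = (3*G)*S = 3*G*S)
z(H, k) = 196
1/(z(p(4), c(16, 7)) + 51910) = 1/(196 + 51910) = 1/52106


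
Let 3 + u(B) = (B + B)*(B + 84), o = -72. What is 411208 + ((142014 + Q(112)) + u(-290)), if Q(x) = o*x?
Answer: 664635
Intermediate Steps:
u(B) = -3 + 2*B*(84 + B) (u(B) = -3 + (B + B)*(B + 84) = -3 + (2*B)*(84 + B) = -3 + 2*B*(84 + B))
Q(x) = -72*x
411208 + ((142014 + Q(112)) + u(-290)) = 411208 + ((142014 - 72*112) + (-3 + 2*(-290)² + 168*(-290))) = 411208 + ((142014 - 8064) + (-3 + 2*84100 - 48720)) = 411208 + (133950 + (-3 + 168200 - 48720)) = 411208 + (133950 + 119477) = 411208 + 253427 = 664635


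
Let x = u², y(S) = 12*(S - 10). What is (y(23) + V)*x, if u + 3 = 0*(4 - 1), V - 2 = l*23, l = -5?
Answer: 387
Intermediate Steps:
V = -113 (V = 2 - 5*23 = 2 - 115 = -113)
y(S) = -120 + 12*S (y(S) = 12*(-10 + S) = -120 + 12*S)
u = -3 (u = -3 + 0*(4 - 1) = -3 + 0*3 = -3 + 0 = -3)
x = 9 (x = (-3)² = 9)
(y(23) + V)*x = ((-120 + 12*23) - 113)*9 = ((-120 + 276) - 113)*9 = (156 - 113)*9 = 43*9 = 387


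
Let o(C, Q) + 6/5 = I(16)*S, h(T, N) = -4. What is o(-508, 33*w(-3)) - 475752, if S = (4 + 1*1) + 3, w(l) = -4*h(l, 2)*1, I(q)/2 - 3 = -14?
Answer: -2379646/5 ≈ -4.7593e+5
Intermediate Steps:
I(q) = -22 (I(q) = 6 + 2*(-14) = 6 - 28 = -22)
w(l) = 16 (w(l) = -4*(-4)*1 = 16*1 = 16)
S = 8 (S = (4 + 1) + 3 = 5 + 3 = 8)
o(C, Q) = -886/5 (o(C, Q) = -6/5 - 22*8 = -6/5 - 176 = -886/5)
o(-508, 33*w(-3)) - 475752 = -886/5 - 475752 = -2379646/5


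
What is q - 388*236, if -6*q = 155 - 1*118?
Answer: -549445/6 ≈ -91574.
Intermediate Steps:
q = -37/6 (q = -(155 - 1*118)/6 = -(155 - 118)/6 = -⅙*37 = -37/6 ≈ -6.1667)
q - 388*236 = -37/6 - 388*236 = -37/6 - 91568 = -549445/6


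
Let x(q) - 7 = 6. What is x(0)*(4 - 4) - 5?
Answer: -5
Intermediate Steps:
x(q) = 13 (x(q) = 7 + 6 = 13)
x(0)*(4 - 4) - 5 = 13*(4 - 4) - 5 = 13*0 - 5 = 0 - 5 = -5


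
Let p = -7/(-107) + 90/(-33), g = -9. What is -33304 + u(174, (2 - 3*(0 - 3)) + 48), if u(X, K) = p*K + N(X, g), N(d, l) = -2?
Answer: -39386009/1177 ≈ -33463.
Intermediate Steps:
p = -3133/1177 (p = -7*(-1/107) + 90*(-1/33) = 7/107 - 30/11 = -3133/1177 ≈ -2.6619)
u(X, K) = -2 - 3133*K/1177 (u(X, K) = -3133*K/1177 - 2 = -2 - 3133*K/1177)
-33304 + u(174, (2 - 3*(0 - 3)) + 48) = -33304 + (-2 - 3133*((2 - 3*(0 - 3)) + 48)/1177) = -33304 + (-2 - 3133*((2 - 3*(-3)) + 48)/1177) = -33304 + (-2 - 3133*((2 + 9) + 48)/1177) = -33304 + (-2 - 3133*(11 + 48)/1177) = -33304 + (-2 - 3133/1177*59) = -33304 + (-2 - 184847/1177) = -33304 - 187201/1177 = -39386009/1177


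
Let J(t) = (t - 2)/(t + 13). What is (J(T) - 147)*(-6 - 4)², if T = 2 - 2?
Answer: -191300/13 ≈ -14715.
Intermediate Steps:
T = 0
J(t) = (-2 + t)/(13 + t)
(J(T) - 147)*(-6 - 4)² = ((-2 + 0)/(13 + 0) - 147)*(-6 - 4)² = (-2/13 - 147)*(-10)² = ((1/13)*(-2) - 147)*100 = (-2/13 - 147)*100 = -1913/13*100 = -191300/13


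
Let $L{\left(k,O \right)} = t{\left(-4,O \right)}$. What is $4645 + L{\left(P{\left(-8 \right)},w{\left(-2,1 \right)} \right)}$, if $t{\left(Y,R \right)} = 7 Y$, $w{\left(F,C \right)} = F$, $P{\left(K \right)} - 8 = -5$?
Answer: $4617$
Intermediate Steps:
$P{\left(K \right)} = 3$ ($P{\left(K \right)} = 8 - 5 = 3$)
$L{\left(k,O \right)} = -28$ ($L{\left(k,O \right)} = 7 \left(-4\right) = -28$)
$4645 + L{\left(P{\left(-8 \right)},w{\left(-2,1 \right)} \right)} = 4645 - 28 = 4617$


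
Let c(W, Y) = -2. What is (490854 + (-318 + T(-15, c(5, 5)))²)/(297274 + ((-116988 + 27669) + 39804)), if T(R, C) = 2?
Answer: 590710/247759 ≈ 2.3842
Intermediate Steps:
(490854 + (-318 + T(-15, c(5, 5)))²)/(297274 + ((-116988 + 27669) + 39804)) = (490854 + (-318 + 2)²)/(297274 + ((-116988 + 27669) + 39804)) = (490854 + (-316)²)/(297274 + (-89319 + 39804)) = (490854 + 99856)/(297274 - 49515) = 590710/247759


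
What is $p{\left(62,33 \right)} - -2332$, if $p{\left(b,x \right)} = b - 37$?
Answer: $2357$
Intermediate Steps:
$p{\left(b,x \right)} = -37 + b$
$p{\left(62,33 \right)} - -2332 = \left(-37 + 62\right) - -2332 = 25 + 2332 = 2357$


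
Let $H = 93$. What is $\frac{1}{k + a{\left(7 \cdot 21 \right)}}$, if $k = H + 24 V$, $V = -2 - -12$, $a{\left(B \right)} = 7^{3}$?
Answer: $\frac{1}{676} \approx 0.0014793$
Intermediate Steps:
$a{\left(B \right)} = 343$
$V = 10$ ($V = -2 + 12 = 10$)
$k = 333$ ($k = 93 + 24 \cdot 10 = 93 + 240 = 333$)
$\frac{1}{k + a{\left(7 \cdot 21 \right)}} = \frac{1}{333 + 343} = \frac{1}{676}$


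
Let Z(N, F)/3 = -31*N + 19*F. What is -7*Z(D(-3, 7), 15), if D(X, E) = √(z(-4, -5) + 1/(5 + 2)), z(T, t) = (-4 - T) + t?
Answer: -5985 + 93*I*√238 ≈ -5985.0 + 1434.7*I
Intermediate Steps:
z(T, t) = -4 + t - T
D(X, E) = I*√238/7 (D(X, E) = √((-4 - 5 - 1*(-4)) + 1/(5 + 2)) = √((-4 - 5 + 4) + 1/7) = √(-5 + ⅐) = √(-34/7) = I*√238/7)
Z(N, F) = -93*N + 57*F (Z(N, F) = 3*(-31*N + 19*F) = -93*N + 57*F)
-7*Z(D(-3, 7), 15) = -7*(-93*I*√238/7 + 57*15) = -7*(-93*I*√238/7 + 855) = -7*(855 - 93*I*√238/7) = -5985 + 93*I*√238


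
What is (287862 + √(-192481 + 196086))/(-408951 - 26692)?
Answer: -287862/435643 - √3605/435643 ≈ -0.66091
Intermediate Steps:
(287862 + √(-192481 + 196086))/(-408951 - 26692) = (287862 + √3605)/(-435643) = (287862 + √3605)*(-1/435643) = -287862/435643 - √3605/435643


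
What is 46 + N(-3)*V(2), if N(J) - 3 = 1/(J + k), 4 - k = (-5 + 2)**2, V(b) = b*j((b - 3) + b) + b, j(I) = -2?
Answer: 161/4 ≈ 40.250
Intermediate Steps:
V(b) = -b (V(b) = b*(-2) + b = -2*b + b = -b)
k = -5 (k = 4 - (-5 + 2)**2 = 4 - 1*(-3)**2 = 4 - 1*9 = 4 - 9 = -5)
N(J) = 3 + 1/(-5 + J) (N(J) = 3 + 1/(J - 5) = 3 + 1/(-5 + J))
46 + N(-3)*V(2) = 46 + ((-14 + 3*(-3))/(-5 - 3))*(-1*2) = 46 + ((-14 - 9)/(-8))*(-2) = 46 - 1/8*(-23)*(-2) = 46 + (23/8)*(-2) = 46 - 23/4 = 161/4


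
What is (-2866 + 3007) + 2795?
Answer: 2936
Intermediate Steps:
(-2866 + 3007) + 2795 = 141 + 2795 = 2936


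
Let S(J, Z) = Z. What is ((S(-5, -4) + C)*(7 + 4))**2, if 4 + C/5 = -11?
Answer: 755161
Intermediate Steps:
C = -75 (C = -20 + 5*(-11) = -20 - 55 = -75)
((S(-5, -4) + C)*(7 + 4))**2 = ((-4 - 75)*(7 + 4))**2 = (-79*11)**2 = (-869)**2 = 755161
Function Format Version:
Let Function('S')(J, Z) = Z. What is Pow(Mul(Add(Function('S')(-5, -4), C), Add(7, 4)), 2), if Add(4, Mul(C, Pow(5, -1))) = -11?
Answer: 755161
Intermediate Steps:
C = -75 (C = Add(-20, Mul(5, -11)) = Add(-20, -55) = -75)
Pow(Mul(Add(Function('S')(-5, -4), C), Add(7, 4)), 2) = Pow(Mul(Add(-4, -75), Add(7, 4)), 2) = Pow(Mul(-79, 11), 2) = Pow(-869, 2) = 755161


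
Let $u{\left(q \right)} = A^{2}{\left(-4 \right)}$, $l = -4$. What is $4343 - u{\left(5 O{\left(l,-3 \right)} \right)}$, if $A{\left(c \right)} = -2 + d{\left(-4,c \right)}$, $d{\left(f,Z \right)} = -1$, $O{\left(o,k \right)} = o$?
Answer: $4334$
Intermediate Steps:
$A{\left(c \right)} = -3$ ($A{\left(c \right)} = -2 - 1 = -3$)
$u{\left(q \right)} = 9$ ($u{\left(q \right)} = \left(-3\right)^{2} = 9$)
$4343 - u{\left(5 O{\left(l,-3 \right)} \right)} = 4343 - 9 = 4334$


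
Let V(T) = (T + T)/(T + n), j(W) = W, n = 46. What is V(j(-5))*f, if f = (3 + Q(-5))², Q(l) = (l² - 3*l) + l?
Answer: -14440/41 ≈ -352.20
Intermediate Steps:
Q(l) = l² - 2*l
V(T) = 2*T/(46 + T) (V(T) = (T + T)/(T + 46) = (2*T)/(46 + T) = 2*T/(46 + T))
f = 1444 (f = (3 - 5*(-2 - 5))² = (3 - 5*(-7))² = (3 + 35)² = 38² = 1444)
V(j(-5))*f = (2*(-5)/(46 - 5))*1444 = (2*(-5)/41)*1444 = (2*(-5)*(1/41))*1444 = -10/41*1444 = -14440/41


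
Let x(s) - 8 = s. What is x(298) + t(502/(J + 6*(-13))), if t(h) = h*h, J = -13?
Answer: 2785990/8281 ≈ 336.43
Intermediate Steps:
x(s) = 8 + s
t(h) = h**2
x(298) + t(502/(J + 6*(-13))) = (8 + 298) + (502/(-13 + 6*(-13)))**2 = 306 + (502/(-13 - 78))**2 = 306 + (502/(-91))**2 = 306 + (502*(-1/91))**2 = 306 + (-502/91)**2 = 306 + 252004/8281 = 2785990/8281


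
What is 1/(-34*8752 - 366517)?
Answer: -1/664085 ≈ -1.5058e-6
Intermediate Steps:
1/(-34*8752 - 366517) = 1/(-297568 - 366517) = 1/(-664085) = -1/664085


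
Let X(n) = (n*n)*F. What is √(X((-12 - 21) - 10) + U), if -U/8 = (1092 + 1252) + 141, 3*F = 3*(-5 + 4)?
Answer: I*√21729 ≈ 147.41*I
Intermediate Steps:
F = -1 (F = (3*(-5 + 4))/3 = (3*(-1))/3 = (⅓)*(-3) = -1)
X(n) = -n² (X(n) = (n*n)*(-1) = n²*(-1) = -n²)
U = -19880 (U = -8*((1092 + 1252) + 141) = -8*(2344 + 141) = -8*2485 = -19880)
√(X((-12 - 21) - 10) + U) = √(-((-12 - 21) - 10)² - 19880) = √(-(-33 - 10)² - 19880) = √(-1*(-43)² - 19880) = √(-1*1849 - 19880) = √(-1849 - 19880) = √(-21729) = I*√21729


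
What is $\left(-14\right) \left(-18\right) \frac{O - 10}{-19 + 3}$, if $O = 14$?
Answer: $-63$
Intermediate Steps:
$\left(-14\right) \left(-18\right) \frac{O - 10}{-19 + 3} = \left(-14\right) \left(-18\right) \frac{14 - 10}{-19 + 3} = 252 \frac{4}{-16} = 252 \cdot 4 \left(- \frac{1}{16}\right) = 252 \left(- \frac{1}{4}\right) = -63$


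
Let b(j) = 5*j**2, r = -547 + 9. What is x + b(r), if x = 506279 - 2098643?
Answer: -145144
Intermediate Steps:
x = -1592364
r = -538
x + b(r) = -1592364 + 5*(-538)**2 = -1592364 + 5*289444 = -1592364 + 1447220 = -145144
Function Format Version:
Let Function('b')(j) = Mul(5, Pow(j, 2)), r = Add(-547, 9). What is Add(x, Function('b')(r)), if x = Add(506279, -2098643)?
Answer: -145144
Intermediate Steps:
x = -1592364
r = -538
Add(x, Function('b')(r)) = Add(-1592364, Mul(5, Pow(-538, 2))) = Add(-1592364, Mul(5, 289444)) = Add(-1592364, 1447220) = -145144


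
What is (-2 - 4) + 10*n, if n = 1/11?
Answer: -56/11 ≈ -5.0909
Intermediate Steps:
n = 1/11 ≈ 0.090909
(-2 - 4) + 10*n = (-2 - 4) + 10*(1/11) = -6 + 10/11 = -56/11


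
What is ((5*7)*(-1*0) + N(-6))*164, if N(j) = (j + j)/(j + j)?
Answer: 164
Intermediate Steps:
N(j) = 1 (N(j) = (2*j)/((2*j)) = (2*j)*(1/(2*j)) = 1)
((5*7)*(-1*0) + N(-6))*164 = ((5*7)*(-1*0) + 1)*164 = (35*0 + 1)*164 = (0 + 1)*164 = 1*164 = 164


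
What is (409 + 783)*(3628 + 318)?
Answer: 4703632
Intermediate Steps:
(409 + 783)*(3628 + 318) = 1192*3946 = 4703632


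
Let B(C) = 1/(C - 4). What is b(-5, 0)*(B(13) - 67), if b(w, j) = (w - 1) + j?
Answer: 1204/3 ≈ 401.33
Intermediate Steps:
B(C) = 1/(-4 + C)
b(w, j) = -1 + j + w (b(w, j) = (-1 + w) + j = -1 + j + w)
b(-5, 0)*(B(13) - 67) = (-1 + 0 - 5)*(1/(-4 + 13) - 67) = -6*(1/9 - 67) = -6*(⅑ - 67) = -6*(-602/9) = 1204/3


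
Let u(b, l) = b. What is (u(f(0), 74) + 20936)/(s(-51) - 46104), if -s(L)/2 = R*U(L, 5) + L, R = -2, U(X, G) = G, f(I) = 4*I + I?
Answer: -10468/22991 ≈ -0.45531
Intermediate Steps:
f(I) = 5*I
s(L) = 20 - 2*L (s(L) = -2*(-2*5 + L) = -2*(-10 + L) = 20 - 2*L)
(u(f(0), 74) + 20936)/(s(-51) - 46104) = (5*0 + 20936)/((20 - 2*(-51)) - 46104) = (0 + 20936)/((20 + 102) - 46104) = 20936/(122 - 46104) = 20936/(-45982) = 20936*(-1/45982) = -10468/22991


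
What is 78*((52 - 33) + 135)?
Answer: 12012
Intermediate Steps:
78*((52 - 33) + 135) = 78*(19 + 135) = 78*154 = 12012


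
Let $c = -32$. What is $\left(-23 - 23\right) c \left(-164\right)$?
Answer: $-241408$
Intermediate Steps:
$\left(-23 - 23\right) c \left(-164\right) = \left(-23 - 23\right) \left(-32\right) \left(-164\right) = \left(-46\right) \left(-32\right) \left(-164\right) = 1472 \left(-164\right) = -241408$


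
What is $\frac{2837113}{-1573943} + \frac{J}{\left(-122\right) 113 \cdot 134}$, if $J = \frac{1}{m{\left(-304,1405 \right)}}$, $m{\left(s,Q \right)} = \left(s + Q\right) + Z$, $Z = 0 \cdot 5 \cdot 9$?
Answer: $- \frac{5770414697682755}{3201248529063732} \approx -1.8026$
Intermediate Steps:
$Z = 0$ ($Z = 0 \cdot 9 = 0$)
$m{\left(s,Q \right)} = Q + s$ ($m{\left(s,Q \right)} = \left(s + Q\right) + 0 = \left(Q + s\right) + 0 = Q + s$)
$J = \frac{1}{1101}$ ($J = \frac{1}{1405 - 304} = \frac{1}{1101} \approx 0.00090826$)
$\frac{2837113}{-1573943} + \frac{J}{\left(-122\right) 113 \cdot 134} = \frac{2837113}{-1573943} + \frac{1}{1101 \left(-122\right) 113 \cdot 134} = 2837113 \left(- \frac{1}{1573943}\right) + \frac{1}{1101 \left(\left(-13786\right) 134\right)} = - \frac{2837113}{1573943} + \frac{1}{1101 \left(-1847324\right)} = - \frac{2837113}{1573943} + \frac{1}{1101} \left(- \frac{1}{1847324}\right) = - \frac{2837113}{1573943} - \frac{1}{2033903724} = - \frac{5770414697682755}{3201248529063732}$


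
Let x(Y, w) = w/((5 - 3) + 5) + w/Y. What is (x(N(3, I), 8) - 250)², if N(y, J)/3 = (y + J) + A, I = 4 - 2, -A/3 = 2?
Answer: 27899524/441 ≈ 63264.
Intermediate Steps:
A = -6 (A = -3*2 = -6)
I = 2
N(y, J) = -18 + 3*J + 3*y (N(y, J) = 3*((y + J) - 6) = 3*((J + y) - 6) = 3*(-6 + J + y) = -18 + 3*J + 3*y)
x(Y, w) = w/7 + w/Y (x(Y, w) = w/(2 + 5) + w/Y = w/7 + w/Y)
(x(N(3, I), 8) - 250)² = (((⅐)*8 + 8/(-18 + 3*2 + 3*3)) - 250)² = ((8/7 + 8/(-18 + 6 + 9)) - 250)² = ((8/7 + 8/(-3)) - 250)² = ((8/7 + 8*(-⅓)) - 250)² = ((8/7 - 8/3) - 250)² = (-32/21 - 250)² = (-5282/21)² = 27899524/441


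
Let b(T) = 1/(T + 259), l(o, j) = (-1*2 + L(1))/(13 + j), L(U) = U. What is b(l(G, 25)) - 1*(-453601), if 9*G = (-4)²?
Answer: 4463887479/9841 ≈ 4.5360e+5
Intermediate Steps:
G = 16/9 (G = (⅑)*(-4)² = (⅑)*16 = 16/9 ≈ 1.7778)
l(o, j) = -1/(13 + j) (l(o, j) = (-1*2 + 1)/(13 + j) = (-2 + 1)/(13 + j) = -1/(13 + j))
b(T) = 1/(259 + T)
b(l(G, 25)) - 1*(-453601) = 1/(259 - 1/(13 + 25)) - 1*(-453601) = 1/(259 - 1/38) + 453601 = 1/(9841/38) + 453601 = 38/9841 + 453601 = 4463887479/9841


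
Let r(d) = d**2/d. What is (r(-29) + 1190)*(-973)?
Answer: -1129653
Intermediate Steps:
r(d) = d
(r(-29) + 1190)*(-973) = (-29 + 1190)*(-973) = 1161*(-973) = -1129653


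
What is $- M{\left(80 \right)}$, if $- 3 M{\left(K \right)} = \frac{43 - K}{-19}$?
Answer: $\frac{37}{57} \approx 0.64912$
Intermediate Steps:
$M{\left(K \right)} = \frac{43}{57} - \frac{K}{57}$ ($M{\left(K \right)} = - \frac{\left(43 - K\right) \frac{1}{-19}}{3} = - \frac{\left(43 - K\right) \left(- \frac{1}{19}\right)}{3} = - \frac{- \frac{43}{19} + \frac{K}{19}}{3} = \frac{43}{57} - \frac{K}{57}$)
$- M{\left(80 \right)} = - (\frac{43}{57} - \frac{80}{57}) = \left(-1\right) \left(- \frac{37}{57}\right) = \frac{37}{57}$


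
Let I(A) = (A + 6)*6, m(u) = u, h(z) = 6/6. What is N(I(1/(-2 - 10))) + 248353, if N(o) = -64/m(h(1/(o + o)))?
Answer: 248289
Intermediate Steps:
h(z) = 1 (h(z) = 6*(⅙) = 1)
I(A) = 36 + 6*A (I(A) = (6 + A)*6 = 36 + 6*A)
N(o) = -64 (N(o) = -64/1 = -64*1 = -64)
N(I(1/(-2 - 10))) + 248353 = -64 + 248353 = 248289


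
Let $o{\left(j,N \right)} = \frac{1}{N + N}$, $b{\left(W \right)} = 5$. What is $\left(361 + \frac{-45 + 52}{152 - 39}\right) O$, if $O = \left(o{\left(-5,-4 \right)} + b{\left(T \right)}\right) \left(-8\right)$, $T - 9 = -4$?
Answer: $- \frac{1591200}{113} \approx -14081.0$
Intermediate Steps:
$T = 5$ ($T = 9 - 4 = 5$)
$o{\left(j,N \right)} = \frac{1}{2 N}$
$O = -39$ ($O = \left(\frac{1}{2 \left(-4\right)} + 5\right) \left(-8\right) = \left(\frac{1}{2} \left(- \frac{1}{4}\right) + 5\right) \left(-8\right) = \left(- \frac{1}{8} + 5\right) \left(-8\right) = \frac{39}{8} \left(-8\right) = -39$)
$\left(361 + \frac{-45 + 52}{152 - 39}\right) O = \left(361 + \frac{-45 + 52}{152 - 39}\right) \left(-39\right) = \left(361 + \frac{7}{113}\right) \left(-39\right) = \frac{40800}{113} \left(-39\right) = - \frac{1591200}{113}$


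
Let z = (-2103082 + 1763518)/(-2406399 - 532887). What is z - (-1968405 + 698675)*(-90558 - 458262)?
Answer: -341375151580930006/489881 ≈ -6.9685e+11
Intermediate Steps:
z = 56594/489881 (z = -339564/(-2939286) = -339564*(-1/2939286) = 56594/489881 ≈ 0.11553)
z - (-1968405 + 698675)*(-90558 - 458262) = 56594/489881 - (-1968405 + 698675)*(-90558 - 458262) = 56594/489881 - (-1269730)*(-548820) = 56594/489881 - 1*696853218600 = 56594/489881 - 696853218600 = -341375151580930006/489881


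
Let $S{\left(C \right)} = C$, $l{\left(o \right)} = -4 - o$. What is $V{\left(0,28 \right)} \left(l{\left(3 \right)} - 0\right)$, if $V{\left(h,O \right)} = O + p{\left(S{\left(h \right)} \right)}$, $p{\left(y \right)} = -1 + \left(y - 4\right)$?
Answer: $-161$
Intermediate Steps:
$p{\left(y \right)} = -5 + y$ ($p{\left(y \right)} = -1 + \left(y - 4\right) = -1 + \left(-4 + y\right) = -5 + y$)
$V{\left(h,O \right)} = -5 + O + h$ ($V{\left(h,O \right)} = O + \left(-5 + h\right) = -5 + O + h$)
$V{\left(0,28 \right)} \left(l{\left(3 \right)} - 0\right) = \left(-5 + 28 + 0\right) \left(\left(-4 - 3\right) - 0\right) = 23 \left(\left(-4 - 3\right) + 0\right) = 23 \left(-7 + 0\right) = 23 \left(-7\right) = -161$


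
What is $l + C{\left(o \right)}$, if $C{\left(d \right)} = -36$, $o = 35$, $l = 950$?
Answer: $914$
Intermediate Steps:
$l + C{\left(o \right)} = 950 - 36 = 914$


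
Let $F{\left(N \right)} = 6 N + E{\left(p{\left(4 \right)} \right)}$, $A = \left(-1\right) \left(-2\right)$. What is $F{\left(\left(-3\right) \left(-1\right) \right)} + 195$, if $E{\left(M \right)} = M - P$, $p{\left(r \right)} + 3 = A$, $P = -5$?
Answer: $217$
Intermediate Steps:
$A = 2$
$p{\left(r \right)} = -1$ ($p{\left(r \right)} = -3 + 2 = -1$)
$E{\left(M \right)} = 5 + M$ ($E{\left(M \right)} = M - -5 = M + 5 = 5 + M$)
$F{\left(N \right)} = 4 + 6 N$ ($F{\left(N \right)} = 6 N + \left(5 - 1\right) = 6 N + 4 = 4 + 6 N$)
$F{\left(\left(-3\right) \left(-1\right) \right)} + 195 = \left(4 + 6 \left(\left(-3\right) \left(-1\right)\right)\right) + 195 = \left(4 + 6 \cdot 3\right) + 195 = \left(4 + 18\right) + 195 = 22 + 195 = 217$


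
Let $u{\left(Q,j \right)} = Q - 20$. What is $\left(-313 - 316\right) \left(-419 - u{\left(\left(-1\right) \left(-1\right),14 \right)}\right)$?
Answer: $251600$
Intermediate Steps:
$u{\left(Q,j \right)} = -20 + Q$
$\left(-313 - 316\right) \left(-419 - u{\left(\left(-1\right) \left(-1\right),14 \right)}\right) = \left(-313 - 316\right) \left(-419 - \left(-20 - -1\right)\right) = - 629 \left(-419 - \left(-20 + 1\right)\right) = - 629 \left(-419 - -19\right) = - 629 \left(-419 + 19\right) = \left(-629\right) \left(-400\right) = 251600$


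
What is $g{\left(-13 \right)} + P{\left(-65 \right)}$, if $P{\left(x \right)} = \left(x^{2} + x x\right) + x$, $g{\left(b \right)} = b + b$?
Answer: $8359$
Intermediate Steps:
$g{\left(b \right)} = 2 b$
$P{\left(x \right)} = x + 2 x^{2}$ ($P{\left(x \right)} = \left(x^{2} + x^{2}\right) + x = 2 x^{2} + x = x + 2 x^{2}$)
$g{\left(-13 \right)} + P{\left(-65 \right)} = 2 \left(-13\right) - 65 \left(1 + 2 \left(-65\right)\right) = -26 - 65 \left(1 - 130\right) = -26 - -8385 = -26 + 8385 = 8359$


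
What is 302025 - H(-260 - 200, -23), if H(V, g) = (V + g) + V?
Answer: 302968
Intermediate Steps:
H(V, g) = g + 2*V
302025 - H(-260 - 200, -23) = 302025 - (-23 + 2*(-260 - 200)) = 302025 - (-23 + 2*(-460)) = 302025 - (-23 - 920) = 302025 - 1*(-943) = 302025 + 943 = 302968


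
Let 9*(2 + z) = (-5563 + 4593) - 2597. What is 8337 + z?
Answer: 23816/3 ≈ 7938.7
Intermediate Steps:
z = -1195/3 (z = -2 + ((-5563 + 4593) - 2597)/9 = -2 + (-970 - 2597)/9 = -2 + (1/9)*(-3567) = -2 - 1189/3 = -1195/3 ≈ -398.33)
8337 + z = 8337 - 1195/3 = 23816/3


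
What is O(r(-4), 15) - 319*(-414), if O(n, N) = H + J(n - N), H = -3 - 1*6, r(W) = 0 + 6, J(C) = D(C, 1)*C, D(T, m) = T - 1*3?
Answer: 132165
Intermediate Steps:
D(T, m) = -3 + T (D(T, m) = T - 3 = -3 + T)
J(C) = C*(-3 + C) (J(C) = (-3 + C)*C = C*(-3 + C))
r(W) = 6
H = -9 (H = -3 - 6 = -9)
O(n, N) = -9 + (n - N)*(-3 + n - N) (O(n, N) = -9 + (n - N)*(-3 + (n - N)) = -9 + (n - N)*(-3 + n - N))
O(r(-4), 15) - 319*(-414) = (-9 + (15 - 1*6)*(3 + 15 - 1*6)) - 319*(-414) = (-9 + (15 - 6)*(3 + 15 - 6)) + 132066 = (-9 + 9*12) + 132066 = (-9 + 108) + 132066 = 99 + 132066 = 132165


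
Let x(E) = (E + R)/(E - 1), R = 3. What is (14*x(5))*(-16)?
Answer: -448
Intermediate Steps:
x(E) = (3 + E)/(-1 + E) (x(E) = (E + 3)/(E - 1) = (3 + E)/(-1 + E))
(14*x(5))*(-16) = (14*((3 + 5)/(-1 + 5)))*(-16) = (14*(8/4))*(-16) = (14*((¼)*8))*(-16) = (14*2)*(-16) = 28*(-16) = -448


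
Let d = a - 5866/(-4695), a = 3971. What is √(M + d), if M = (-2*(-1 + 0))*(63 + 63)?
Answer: √93115235445/4695 ≈ 64.994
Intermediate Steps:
M = 252 (M = -2*(-1)*126 = 2*126 = 252)
d = 18649711/4695 (d = 3971 - 5866/(-4695) = 3971 - 5866*(-1/4695) = 3971 + 5866/4695 = 18649711/4695 ≈ 3972.3)
√(M + d) = √(252 + 18649711/4695) = √(19832851/4695) = √93115235445/4695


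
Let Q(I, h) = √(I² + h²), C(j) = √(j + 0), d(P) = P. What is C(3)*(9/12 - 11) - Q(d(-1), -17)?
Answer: -√290 - 41*√3/4 ≈ -34.783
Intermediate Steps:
C(j) = √j
C(3)*(9/12 - 11) - Q(d(-1), -17) = √3*(9/12 - 11) - √((-1)² + (-17)²) = √3*(9*(1/12) - 11) - √(1 + 289) = √3*(¾ - 11) - √290 = √3*(-41/4) - √290 = -41*√3/4 - √290 = -√290 - 41*√3/4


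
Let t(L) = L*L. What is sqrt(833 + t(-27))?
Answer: sqrt(1562) ≈ 39.522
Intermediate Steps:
t(L) = L**2
sqrt(833 + t(-27)) = sqrt(833 + (-27)**2) = sqrt(833 + 729) = sqrt(1562)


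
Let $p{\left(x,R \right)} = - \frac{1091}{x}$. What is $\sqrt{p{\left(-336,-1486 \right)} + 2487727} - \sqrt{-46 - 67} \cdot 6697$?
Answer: $\frac{\sqrt{17553424623}}{84} - 6697 i \sqrt{113} \approx 1577.3 - 71190.0 i$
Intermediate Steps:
$\sqrt{p{\left(-336,-1486 \right)} + 2487727} - \sqrt{-46 - 67} \cdot 6697 = \sqrt{- \frac{1091}{-336} + 2487727} - \sqrt{-46 - 67} \cdot 6697 = \sqrt{\left(-1091\right) \left(- \frac{1}{336}\right) + 2487727} - \sqrt{-113} \cdot 6697 = \sqrt{\frac{1091}{336} + 2487727} - i \sqrt{113} \cdot 6697 = \sqrt{\frac{835877363}{336}} - 6697 i \sqrt{113} = \frac{\sqrt{17553424623}}{84} - 6697 i \sqrt{113}$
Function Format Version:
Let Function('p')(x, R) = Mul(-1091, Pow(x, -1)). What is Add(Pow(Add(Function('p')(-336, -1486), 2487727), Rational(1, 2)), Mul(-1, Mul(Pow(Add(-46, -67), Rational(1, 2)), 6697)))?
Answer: Add(Mul(Rational(1, 84), Pow(17553424623, Rational(1, 2))), Mul(-6697, I, Pow(113, Rational(1, 2)))) ≈ Add(1577.3, Mul(-71190., I))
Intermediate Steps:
Add(Pow(Add(Function('p')(-336, -1486), 2487727), Rational(1, 2)), Mul(-1, Mul(Pow(Add(-46, -67), Rational(1, 2)), 6697))) = Add(Pow(Add(Mul(-1091, Pow(-336, -1)), 2487727), Rational(1, 2)), Mul(-1, Mul(Pow(Add(-46, -67), Rational(1, 2)), 6697))) = Add(Pow(Add(Mul(-1091, Rational(-1, 336)), 2487727), Rational(1, 2)), Mul(-1, Mul(Pow(-113, Rational(1, 2)), 6697))) = Add(Pow(Add(Rational(1091, 336), 2487727), Rational(1, 2)), Mul(-1, Mul(Mul(I, Pow(113, Rational(1, 2))), 6697))) = Add(Pow(Rational(835877363, 336), Rational(1, 2)), Mul(-1, Mul(6697, I, Pow(113, Rational(1, 2))))) = Add(Mul(Rational(1, 84), Pow(17553424623, Rational(1, 2))), Mul(-6697, I, Pow(113, Rational(1, 2))))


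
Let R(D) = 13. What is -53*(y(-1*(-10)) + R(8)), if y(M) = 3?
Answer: -848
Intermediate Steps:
-53*(y(-1*(-10)) + R(8)) = -53*(3 + 13) = -53*16 = -848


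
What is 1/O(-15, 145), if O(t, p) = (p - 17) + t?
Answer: 1/113 ≈ 0.0088496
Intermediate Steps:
O(t, p) = -17 + p + t (O(t, p) = (-17 + p) + t = -17 + p + t)
1/O(-15, 145) = 1/(-17 + 145 - 15) = 1/113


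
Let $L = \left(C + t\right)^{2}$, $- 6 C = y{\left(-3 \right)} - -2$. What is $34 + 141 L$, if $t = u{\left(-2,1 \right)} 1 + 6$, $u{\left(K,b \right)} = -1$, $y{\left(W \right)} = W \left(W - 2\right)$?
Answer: $\frac{8351}{12} \approx 695.92$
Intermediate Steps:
$y{\left(W \right)} = W \left(-2 + W\right)$
$t = 5$ ($t = \left(-1\right) 1 + 6 = -1 + 6 = 5$)
$C = - \frac{17}{6}$ ($C = - \frac{- 3 \left(-2 - 3\right) - -2}{6} = - \frac{\left(-3\right) \left(-5\right) + 2}{6} = - \frac{15 + 2}{6} = \left(- \frac{1}{6}\right) 17 = - \frac{17}{6} \approx -2.8333$)
$L = \frac{169}{36}$ ($L = \left(- \frac{17}{6} + 5\right)^{2} = \left(\frac{13}{6}\right)^{2} = \frac{169}{36} \approx 4.6944$)
$34 + 141 L = 34 + 141 \cdot \frac{169}{36} = 34 + \frac{7943}{12} = \frac{8351}{12}$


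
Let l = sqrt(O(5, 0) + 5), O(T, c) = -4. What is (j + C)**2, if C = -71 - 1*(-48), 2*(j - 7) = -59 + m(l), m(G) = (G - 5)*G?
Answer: 9025/4 ≈ 2256.3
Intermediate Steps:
l = 1 (l = sqrt(-4 + 5) = sqrt(1) = 1)
m(G) = G*(-5 + G) (m(G) = (-5 + G)*G = G*(-5 + G))
j = -49/2 (j = 7 + (-59 + 1*(-5 + 1))/2 = 7 + (-59 + 1*(-4))/2 = 7 + (-59 - 4)/2 = 7 + (1/2)*(-63) = 7 - 63/2 = -49/2 ≈ -24.500)
C = -23 (C = -71 + 48 = -23)
(j + C)**2 = (-49/2 - 23)**2 = (-95/2)**2 = 9025/4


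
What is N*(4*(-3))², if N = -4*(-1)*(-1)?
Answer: -576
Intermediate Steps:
N = -4 (N = 4*(-1) = -4)
N*(4*(-3))² = -4*(4*(-3))² = -4*(-12)² = -4*144 = -576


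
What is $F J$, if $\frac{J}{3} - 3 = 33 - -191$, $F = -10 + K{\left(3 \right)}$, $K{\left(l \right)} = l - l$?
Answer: $-6810$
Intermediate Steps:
$K{\left(l \right)} = 0$
$F = -10$ ($F = -10 + 0 = -10$)
$J = 681$ ($J = 9 + 3 \left(33 - -191\right) = 9 + 3 \left(33 + 191\right) = 9 + 3 \cdot 224 = 9 + 672 = 681$)
$F J = \left(-10\right) 681 = -6810$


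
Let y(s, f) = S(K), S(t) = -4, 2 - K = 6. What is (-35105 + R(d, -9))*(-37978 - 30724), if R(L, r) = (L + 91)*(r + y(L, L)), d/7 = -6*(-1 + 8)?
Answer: 2230479132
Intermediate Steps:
K = -4 (K = 2 - 1*6 = 2 - 6 = -4)
d = -294 (d = 7*(-6*(-1 + 8)) = 7*(-6*7) = 7*(-42) = -294)
y(s, f) = -4
R(L, r) = (-4 + r)*(91 + L) (R(L, r) = (L + 91)*(r - 4) = (91 + L)*(-4 + r) = (-4 + r)*(91 + L))
(-35105 + R(d, -9))*(-37978 - 30724) = (-35105 + (-364 - 4*(-294) + 91*(-9) - 294*(-9)))*(-37978 - 30724) = (-35105 + (-364 + 1176 - 819 + 2646))*(-68702) = (-35105 + 2639)*(-68702) = -32466*(-68702) = 2230479132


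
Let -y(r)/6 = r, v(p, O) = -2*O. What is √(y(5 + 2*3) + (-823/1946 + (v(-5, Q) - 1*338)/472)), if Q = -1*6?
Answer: I*√884708519527/114814 ≈ 8.1923*I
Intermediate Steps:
Q = -6
y(r) = -6*r
√(y(5 + 2*3) + (-823/1946 + (v(-5, Q) - 1*338)/472)) = √(-6*(5 + 2*3) + (-823/1946 + (-2*(-6) - 1*338)/472)) = √(-6*(5 + 6) + (-823*1/1946 + (12 - 338)*(1/472))) = √(-6*11 + (-823/1946 - 326*1/472)) = √(-66 + (-823/1946 - 163/236)) = √(-66 - 255713/229628) = √(-15411161/229628) = I*√884708519527/114814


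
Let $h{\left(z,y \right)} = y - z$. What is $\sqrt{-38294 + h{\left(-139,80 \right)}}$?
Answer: $5 i \sqrt{1523} \approx 195.13 i$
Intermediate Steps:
$\sqrt{-38294 + h{\left(-139,80 \right)}} = \sqrt{-38294 + \left(80 - -139\right)} = \sqrt{-38294 + \left(80 + 139\right)} = \sqrt{-38294 + 219} = \sqrt{-38075} = 5 i \sqrt{1523}$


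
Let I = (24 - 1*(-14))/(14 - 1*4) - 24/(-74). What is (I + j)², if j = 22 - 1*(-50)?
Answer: 198330889/34225 ≈ 5794.9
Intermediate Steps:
j = 72 (j = 22 + 50 = 72)
I = 763/185 (I = (24 + 14)/(14 - 4) - 24*(-1/74) = 38/10 + 12/37 = 38*(⅒) + 12/37 = 19/5 + 12/37 = 763/185 ≈ 4.1243)
(I + j)² = (763/185 + 72)² = (14083/185)² = 198330889/34225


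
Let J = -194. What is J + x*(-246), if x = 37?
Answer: -9296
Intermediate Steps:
J + x*(-246) = -194 + 37*(-246) = -194 - 9102 = -9296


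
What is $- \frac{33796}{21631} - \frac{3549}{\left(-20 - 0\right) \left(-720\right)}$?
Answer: $- \frac{187810273}{103828800} \approx -1.8088$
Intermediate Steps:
$- \frac{33796}{21631} - \frac{3549}{\left(-20 - 0\right) \left(-720\right)} = \left(-33796\right) \frac{1}{21631} - \frac{3549}{\left(-20 + 0\right) \left(-720\right)} = - \frac{33796}{21631} - \frac{3549}{\left(-20\right) \left(-720\right)} = - \frac{33796}{21631} - \frac{3549}{14400} = - \frac{33796}{21631} - \frac{1183}{4800} = - \frac{187810273}{103828800}$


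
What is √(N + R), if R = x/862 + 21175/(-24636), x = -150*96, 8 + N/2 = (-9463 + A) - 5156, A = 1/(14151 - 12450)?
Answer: I*√3274627929502276328457/334470654 ≈ 171.09*I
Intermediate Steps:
A = 1/1701 ≈ 0.00058789
N = -49761052/1701 (N = -16 + 2*((-9463 + 1/1701) - 5156) = -16 + 2*(-16096562/1701 - 5156) = -16 + 2*(-24866918/1701) = -16 - 49733836/1701 = -49761052/1701 ≈ -29254.)
x = -14400
R = -186505625/10618116 (R = -14400/862 + 21175/(-24636) = -14400*1/862 + 21175*(-1/24636) = -7200/431 - 21175/24636 = -186505625/10618116 ≈ -17.565)
√(N + R) = √(-49761052/1701 - 186505625/10618116) = √(-176228622828719/6020471772) = I*√3274627929502276328457/334470654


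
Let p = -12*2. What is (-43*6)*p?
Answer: 6192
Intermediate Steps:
p = -24 (p = -2*12 = -24)
(-43*6)*p = -43*6*(-24) = -258*(-24) = 6192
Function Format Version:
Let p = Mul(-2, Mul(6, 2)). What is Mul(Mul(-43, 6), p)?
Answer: 6192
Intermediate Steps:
p = -24 (p = Mul(-2, 12) = -24)
Mul(Mul(-43, 6), p) = Mul(Mul(-43, 6), -24) = Mul(-258, -24) = 6192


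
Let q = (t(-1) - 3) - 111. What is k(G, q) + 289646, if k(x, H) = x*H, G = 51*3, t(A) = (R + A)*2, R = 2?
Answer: 272510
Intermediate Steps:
t(A) = 4 + 2*A (t(A) = (2 + A)*2 = 4 + 2*A)
q = -112 (q = ((4 + 2*(-1)) - 3) - 111 = ((4 - 2) - 3) - 111 = (2 - 3) - 111 = -1 - 111 = -112)
G = 153
k(x, H) = H*x
k(G, q) + 289646 = -112*153 + 289646 = -17136 + 289646 = 272510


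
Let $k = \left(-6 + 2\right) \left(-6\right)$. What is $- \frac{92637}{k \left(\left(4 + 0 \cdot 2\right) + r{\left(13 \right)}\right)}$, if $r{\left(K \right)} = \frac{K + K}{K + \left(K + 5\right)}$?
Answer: $- \frac{319083}{400} \approx -797.71$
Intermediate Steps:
$r{\left(K \right)} = \frac{2 K}{5 + 2 K}$ ($r{\left(K \right)} = \frac{2 K}{K + \left(5 + K\right)} = \frac{2 K}{5 + 2 K}$)
$k = 24$ ($k = \left(-4\right) \left(-6\right) = 24$)
$- \frac{92637}{k \left(\left(4 + 0 \cdot 2\right) + r{\left(13 \right)}\right)} = - \frac{92637}{24 \left(\left(4 + 0 \cdot 2\right) + 2 \cdot 13 \frac{1}{5 + 2 \cdot 13}\right)} = - \frac{92637}{24 \left(\left(4 + 0\right) + 2 \cdot 13 \frac{1}{5 + 26}\right)} = - \frac{92637}{24 \left(4 + 2 \cdot 13 \cdot \frac{1}{31}\right)} = - \frac{92637}{24 \left(4 + \frac{26}{31}\right)} = - \frac{92637}{24 \cdot \frac{150}{31}} = - \frac{92637}{\frac{3600}{31}} = \left(-92637\right) \frac{31}{3600} = - \frac{319083}{400}$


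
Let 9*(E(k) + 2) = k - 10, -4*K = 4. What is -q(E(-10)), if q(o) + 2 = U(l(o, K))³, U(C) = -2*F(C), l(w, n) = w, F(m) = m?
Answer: -437518/729 ≈ -600.16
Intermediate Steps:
K = -1 (K = -¼*4 = -1)
E(k) = -28/9 + k/9 (E(k) = -2 + (k - 10)/9 = -2 + (-10 + k)/9 = -2 + (-10/9 + k/9) = -28/9 + k/9)
U(C) = -2*C
q(o) = -2 - 8*o³ (q(o) = -2 + (-2*o)³ = -2 - 8*o³)
-q(E(-10)) = -(-2 - 8*(-28/9 + (⅑)*(-10))³) = -(-2 - 8*(-28/9 - 10/9)³) = -(-2 - 8*(-38/9)³) = -(-2 - 8*(-54872/729)) = -(-2 + 438976/729) = -1*437518/729 = -437518/729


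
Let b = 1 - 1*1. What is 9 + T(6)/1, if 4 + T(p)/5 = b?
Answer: -11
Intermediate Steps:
b = 0 (b = 1 - 1 = 0)
T(p) = -20 (T(p) = -20 + 5*0 = -20 + 0 = -20)
9 + T(6)/1 = 9 - 20/1 = 9 - 20*1 = 9 - 20 = -11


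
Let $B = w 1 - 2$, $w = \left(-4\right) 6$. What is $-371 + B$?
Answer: $-397$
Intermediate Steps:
$w = -24$
$B = -26$ ($B = \left(-24\right) 1 - 2 = -24 - 2 = -26$)
$-371 + B = -371 - 26 = -397$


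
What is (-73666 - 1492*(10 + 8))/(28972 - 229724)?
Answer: 50261/100376 ≈ 0.50073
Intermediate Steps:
(-73666 - 1492*(10 + 8))/(28972 - 229724) = (-73666 - 1492*18)/(-200752) = (-73666 - 26856)*(-1/200752) = -100522*(-1/200752) = 50261/100376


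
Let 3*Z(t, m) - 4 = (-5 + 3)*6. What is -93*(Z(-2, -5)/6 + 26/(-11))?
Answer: 8618/33 ≈ 261.15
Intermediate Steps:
Z(t, m) = -8/3 (Z(t, m) = 4/3 + ((-5 + 3)*6)/3 = 4/3 + (-2*6)/3 = 4/3 + (1/3)*(-12) = 4/3 - 4 = -8/3)
-93*(Z(-2, -5)/6 + 26/(-11)) = -93*(-8/3/6 + 26/(-11)) = -93*(-8/3*1/6 + 26*(-1/11)) = -93*(-4/9 - 26/11) = -93*(-278/99) = 8618/33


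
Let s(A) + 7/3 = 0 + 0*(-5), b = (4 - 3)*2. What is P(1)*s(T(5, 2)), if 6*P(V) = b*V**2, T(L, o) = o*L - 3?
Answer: -7/9 ≈ -0.77778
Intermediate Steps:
b = 2 (b = 1*2 = 2)
T(L, o) = -3 + L*o (T(L, o) = L*o - 3 = -3 + L*o)
P(V) = V**2/3 (P(V) = (2*V**2)/6 = V**2/3)
s(A) = -7/3 (s(A) = -7/3 + (0 + 0*(-5)) = -7/3 + (0 + 0) = -7/3 + 0 = -7/3)
P(1)*s(T(5, 2)) = ((1/3)*1**2)*(-7/3) = ((1/3)*1)*(-7/3) = (1/3)*(-7/3) = -7/9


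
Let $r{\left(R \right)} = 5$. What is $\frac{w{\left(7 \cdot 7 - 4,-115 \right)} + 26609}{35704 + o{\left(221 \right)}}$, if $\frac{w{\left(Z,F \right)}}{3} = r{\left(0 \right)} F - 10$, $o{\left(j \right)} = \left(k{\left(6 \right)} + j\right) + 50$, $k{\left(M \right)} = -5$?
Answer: $\frac{12427}{17985} \approx 0.69096$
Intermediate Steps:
$o{\left(j \right)} = 45 + j$ ($o{\left(j \right)} = \left(-5 + j\right) + 50 = 45 + j$)
$w{\left(Z,F \right)} = -30 + 15 F$ ($w{\left(Z,F \right)} = 3 \left(5 F - 10\right) = 3 \left(-10 + 5 F\right) = -30 + 15 F$)
$\frac{w{\left(7 \cdot 7 - 4,-115 \right)} + 26609}{35704 + o{\left(221 \right)}} = \frac{\left(-30 + 15 \left(-115\right)\right) + 26609}{35704 + \left(45 + 221\right)} = \frac{\left(-30 - 1725\right) + 26609}{35704 + 266} = \frac{-1755 + 26609}{35970} = 24854 \cdot \frac{1}{35970} = \frac{12427}{17985}$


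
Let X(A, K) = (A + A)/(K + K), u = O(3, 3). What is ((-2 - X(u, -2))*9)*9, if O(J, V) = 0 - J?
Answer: -567/2 ≈ -283.50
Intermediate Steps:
O(J, V) = -J
u = -3 (u = -1*3 = -3)
X(A, K) = A/K (X(A, K) = (2*A)/((2*K)) = (2*A)*(1/(2*K)) = A/K)
((-2 - X(u, -2))*9)*9 = ((-2 - (-3)/(-2))*9)*9 = ((-2 - (-3)*(-1)/2)*9)*9 = ((-2 - 1*3/2)*9)*9 = ((-2 - 3/2)*9)*9 = -7/2*9*9 = -63/2*9 = -567/2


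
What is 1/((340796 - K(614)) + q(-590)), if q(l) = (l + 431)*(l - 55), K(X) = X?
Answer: 1/442737 ≈ 2.2587e-6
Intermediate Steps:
q(l) = (-55 + l)*(431 + l) (q(l) = (431 + l)*(-55 + l) = (-55 + l)*(431 + l))
1/((340796 - K(614)) + q(-590)) = 1/((340796 - 1*614) + (-23705 + (-590)² + 376*(-590))) = 1/((340796 - 614) + (-23705 + 348100 - 221840)) = 1/(340182 + 102555) = 1/442737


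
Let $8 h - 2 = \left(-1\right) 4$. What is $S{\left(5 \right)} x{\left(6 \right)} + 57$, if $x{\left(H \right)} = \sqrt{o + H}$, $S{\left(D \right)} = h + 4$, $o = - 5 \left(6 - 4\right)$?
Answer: $57 + \frac{15 i}{2} \approx 57.0 + 7.5 i$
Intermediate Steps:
$h = - \frac{1}{4}$ ($h = \frac{1}{4} + \frac{\left(-1\right) 4}{8} = \frac{1}{4} + \frac{1}{8} \left(-4\right) = \frac{1}{4} - \frac{1}{2} = - \frac{1}{4} \approx -0.25$)
$o = -10$ ($o = \left(-5\right) 2 = -10$)
$S{\left(D \right)} = \frac{15}{4}$ ($S{\left(D \right)} = - \frac{1}{4} + 4 = \frac{15}{4}$)
$x{\left(H \right)} = \sqrt{-10 + H}$
$S{\left(5 \right)} x{\left(6 \right)} + 57 = \frac{15 \sqrt{-10 + 6}}{4} + 57 = \frac{15 \sqrt{-4}}{4} + 57 = \frac{15 \cdot 2 i}{4} + 57 = \frac{15 i}{2} + 57 = 57 + \frac{15 i}{2}$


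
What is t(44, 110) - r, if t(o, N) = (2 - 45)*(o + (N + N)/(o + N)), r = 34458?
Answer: -254880/7 ≈ -36411.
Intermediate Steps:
t(o, N) = -43*o - 86*N/(N + o) (t(o, N) = -43*(o + (2*N)/(N + o)) = -43*(o + 2*N/(N + o)) = -43*o - 86*N/(N + o))
t(44, 110) - r = 43*(-1*44**2 - 2*110 - 1*110*44)/(110 + 44) - 1*34458 = 43*(-1*1936 - 220 - 4840)/154 - 34458 = 43*(1/154)*(-1936 - 220 - 4840) - 34458 = 43*(1/154)*(-6996) - 34458 = -13674/7 - 34458 = -254880/7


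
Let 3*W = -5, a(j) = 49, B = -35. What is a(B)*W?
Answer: -245/3 ≈ -81.667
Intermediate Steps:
W = -5/3 (W = (⅓)*(-5) = -5/3 ≈ -1.6667)
a(B)*W = 49*(-5/3) = -245/3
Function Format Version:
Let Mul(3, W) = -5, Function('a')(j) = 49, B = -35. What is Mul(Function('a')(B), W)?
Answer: Rational(-245, 3) ≈ -81.667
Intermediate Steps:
W = Rational(-5, 3) (W = Mul(Rational(1, 3), -5) = Rational(-5, 3) ≈ -1.6667)
Mul(Function('a')(B), W) = Mul(49, Rational(-5, 3)) = Rational(-245, 3)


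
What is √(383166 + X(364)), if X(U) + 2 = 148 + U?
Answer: 2*√95919 ≈ 619.42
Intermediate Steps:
X(U) = 146 + U (X(U) = -2 + (148 + U) = 146 + U)
√(383166 + X(364)) = √(383166 + (146 + 364)) = √(383166 + 510) = √383676 = 2*√95919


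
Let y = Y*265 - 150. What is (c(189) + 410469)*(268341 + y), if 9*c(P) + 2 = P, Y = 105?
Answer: 364534626176/3 ≈ 1.2151e+11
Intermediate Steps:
c(P) = -2/9 + P/9
y = 27675 (y = 105*265 - 150 = 27825 - 150 = 27675)
(c(189) + 410469)*(268341 + y) = ((-2/9 + (⅑)*189) + 410469)*(268341 + 27675) = ((-2/9 + 21) + 410469)*296016 = (187/9 + 410469)*296016 = (3694408/9)*296016 = 364534626176/3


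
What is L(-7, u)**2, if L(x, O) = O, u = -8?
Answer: 64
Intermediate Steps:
L(-7, u)**2 = (-8)**2 = 64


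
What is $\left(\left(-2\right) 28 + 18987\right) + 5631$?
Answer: $24562$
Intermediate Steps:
$\left(\left(-2\right) 28 + 18987\right) + 5631 = \left(-56 + 18987\right) + 5631 = 18931 + 5631 = 24562$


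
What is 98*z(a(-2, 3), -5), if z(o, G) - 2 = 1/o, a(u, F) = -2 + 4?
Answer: 245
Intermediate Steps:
a(u, F) = 2
z(o, G) = 2 + 1/o
98*z(a(-2, 3), -5) = 98*(2 + 1/2) = 98*(2 + ½) = 98*(5/2) = 245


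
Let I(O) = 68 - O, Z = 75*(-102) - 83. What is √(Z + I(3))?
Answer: 6*I*√213 ≈ 87.567*I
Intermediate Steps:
Z = -7733 (Z = -7650 - 83 = -7733)
√(Z + I(3)) = √(-7733 + (68 - 1*3)) = √(-7733 + (68 - 3)) = √(-7733 + 65) = √(-7668) = 6*I*√213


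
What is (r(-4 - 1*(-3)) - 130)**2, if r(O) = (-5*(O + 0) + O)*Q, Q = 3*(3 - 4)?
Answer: 20164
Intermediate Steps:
Q = -3 (Q = 3*(-1) = -3)
r(O) = 12*O (r(O) = (-5*(O + 0) + O)*(-3) = (-5*O + O)*(-3) = -4*O*(-3) = 12*O)
(r(-4 - 1*(-3)) - 130)**2 = (12*(-4 - 1*(-3)) - 130)**2 = (12*(-4 + 3) - 130)**2 = (12*(-1) - 130)**2 = (-12 - 130)**2 = (-142)**2 = 20164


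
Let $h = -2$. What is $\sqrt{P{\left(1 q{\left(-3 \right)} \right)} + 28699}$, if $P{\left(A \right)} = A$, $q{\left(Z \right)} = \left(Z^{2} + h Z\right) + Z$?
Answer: $\sqrt{28711} \approx 169.44$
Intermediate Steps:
$q{\left(Z \right)} = Z^{2} - Z$ ($q{\left(Z \right)} = \left(Z^{2} - 2 Z\right) + Z = Z^{2} - Z$)
$\sqrt{P{\left(1 q{\left(-3 \right)} \right)} + 28699} = \sqrt{1 \left(- 3 \left(-1 - 3\right)\right) + 28699} = \sqrt{1 \left(\left(-3\right) \left(-4\right)\right) + 28699} = \sqrt{1 \cdot 12 + 28699} = \sqrt{12 + 28699} = \sqrt{28711}$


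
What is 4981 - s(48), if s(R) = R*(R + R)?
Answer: 373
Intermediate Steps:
s(R) = 2*R² (s(R) = R*(2*R) = 2*R²)
4981 - s(48) = 4981 - 2*48² = 4981 - 2*2304 = 4981 - 1*4608 = 4981 - 4608 = 373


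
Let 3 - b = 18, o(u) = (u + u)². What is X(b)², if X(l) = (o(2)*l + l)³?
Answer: 274941996890625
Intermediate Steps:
o(u) = 4*u² (o(u) = (2*u)² = 4*u²)
b = -15 (b = 3 - 1*18 = 3 - 18 = -15)
X(l) = 4913*l³ (X(l) = ((4*2²)*l + l)³ = ((4*4)*l + l)³ = (16*l + l)³ = (17*l)³ = 4913*l³)
X(b)² = (4913*(-15)³)² = (4913*(-3375))² = (-16581375)² = 274941996890625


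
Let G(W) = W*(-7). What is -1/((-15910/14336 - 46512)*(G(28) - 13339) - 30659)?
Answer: -7168/4512430053773 ≈ -1.5885e-9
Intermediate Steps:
G(W) = -7*W
-1/((-15910/14336 - 46512)*(G(28) - 13339) - 30659) = -1/((-15910/14336 - 46512)*(-7*28 - 13339) - 30659) = -1/((-15910*1/14336 - 46512)*(-196 - 13339) - 30659) = -1/((-7955/7168 - 46512)*(-13535) - 30659) = -1/(-333405971/7168*(-13535) - 30659) = -1/(4512649817485/7168 - 30659) = -1/4512430053773/7168 = -1*7168/4512430053773 = -7168/4512430053773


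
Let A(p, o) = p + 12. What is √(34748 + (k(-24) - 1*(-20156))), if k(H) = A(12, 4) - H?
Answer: 2*√13738 ≈ 234.42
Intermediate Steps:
A(p, o) = 12 + p
k(H) = 24 - H (k(H) = (12 + 12) - H = 24 - H)
√(34748 + (k(-24) - 1*(-20156))) = √(34748 + ((24 - 1*(-24)) - 1*(-20156))) = √(34748 + ((24 + 24) + 20156)) = √(34748 + (48 + 20156)) = √(34748 + 20204) = √54952 = 2*√13738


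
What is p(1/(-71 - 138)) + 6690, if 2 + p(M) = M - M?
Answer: 6688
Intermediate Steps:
p(M) = -2 (p(M) = -2 + (M - M) = -2 + 0 = -2)
p(1/(-71 - 138)) + 6690 = -2 + 6690 = 6688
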